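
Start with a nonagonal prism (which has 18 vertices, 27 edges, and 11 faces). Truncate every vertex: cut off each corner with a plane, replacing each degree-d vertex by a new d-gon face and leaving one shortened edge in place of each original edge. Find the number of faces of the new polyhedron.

Truncation replaces each original edge-end by a new vertex, so V′ = 2E = 54.
Each original edge survives, and each old vertex of degree d contributes d new edges; summing degrees gives Σd = 2E, so E′ = E + 2E = 3E = 81.
Each original face survives and each original vertex becomes one new face: F′ = F + V = 29.

29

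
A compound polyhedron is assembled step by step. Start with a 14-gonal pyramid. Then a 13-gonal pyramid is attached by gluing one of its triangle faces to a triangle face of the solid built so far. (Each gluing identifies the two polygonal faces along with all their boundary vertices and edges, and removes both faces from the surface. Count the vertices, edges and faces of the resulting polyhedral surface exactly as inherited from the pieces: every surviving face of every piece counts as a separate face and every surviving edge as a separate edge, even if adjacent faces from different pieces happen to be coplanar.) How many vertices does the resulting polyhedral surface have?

26

A 14-gonal pyramid: V=15, E=28, F=15.
Attach a 13-gonal pyramid (V=14, E=26, F=14) along a 3-gon: merge 3 vertices and 3 edges, delete both glued faces → V=26, E=51, F=27.
Check: V − E + F = 26 − 51 + 27 = 2.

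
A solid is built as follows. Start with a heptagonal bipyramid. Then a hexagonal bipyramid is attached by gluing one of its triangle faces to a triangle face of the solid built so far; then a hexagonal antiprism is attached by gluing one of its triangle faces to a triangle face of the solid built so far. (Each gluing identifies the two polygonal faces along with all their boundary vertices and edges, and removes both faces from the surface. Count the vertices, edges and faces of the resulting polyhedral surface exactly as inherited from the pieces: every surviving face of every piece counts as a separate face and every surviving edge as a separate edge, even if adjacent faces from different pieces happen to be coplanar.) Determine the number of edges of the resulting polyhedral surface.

A heptagonal bipyramid: V=9, E=21, F=14.
Attach a hexagonal bipyramid (V=8, E=18, F=12) along a 3-gon: merge 3 vertices and 3 edges, delete both glued faces → V=14, E=36, F=24.
Attach a hexagonal antiprism (V=12, E=24, F=14) along a 3-gon: merge 3 vertices and 3 edges, delete both glued faces → V=23, E=57, F=36.
Check: V − E + F = 23 − 57 + 36 = 2.

57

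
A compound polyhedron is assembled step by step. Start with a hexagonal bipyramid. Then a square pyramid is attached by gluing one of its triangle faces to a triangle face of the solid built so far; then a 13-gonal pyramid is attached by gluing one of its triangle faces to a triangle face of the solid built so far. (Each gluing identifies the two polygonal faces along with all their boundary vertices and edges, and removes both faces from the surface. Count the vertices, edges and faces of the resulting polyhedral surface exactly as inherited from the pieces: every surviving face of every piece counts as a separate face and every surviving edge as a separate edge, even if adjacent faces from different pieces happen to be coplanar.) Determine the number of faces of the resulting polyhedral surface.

27

A hexagonal bipyramid: V=8, E=18, F=12.
Attach a square pyramid (V=5, E=8, F=5) along a 3-gon: merge 3 vertices and 3 edges, delete both glued faces → V=10, E=23, F=15.
Attach a 13-gonal pyramid (V=14, E=26, F=14) along a 3-gon: merge 3 vertices and 3 edges, delete both glued faces → V=21, E=46, F=27.
Check: V − E + F = 21 − 46 + 27 = 2.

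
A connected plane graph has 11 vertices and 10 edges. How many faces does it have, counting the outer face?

Euler's formula for a connected plane graph: V − E + F = 2, so F = 2 − 11 + 10 = 1.

1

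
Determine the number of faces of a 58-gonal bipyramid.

116

A bipyramid over an n-gon has 2n triangular faces and n + 2 vertices: V = 58 + 2 = 60, E = 3·58 = 174, F = 2·58 = 116.
Check: V − E + F = 60 − 174 + 116 = 2.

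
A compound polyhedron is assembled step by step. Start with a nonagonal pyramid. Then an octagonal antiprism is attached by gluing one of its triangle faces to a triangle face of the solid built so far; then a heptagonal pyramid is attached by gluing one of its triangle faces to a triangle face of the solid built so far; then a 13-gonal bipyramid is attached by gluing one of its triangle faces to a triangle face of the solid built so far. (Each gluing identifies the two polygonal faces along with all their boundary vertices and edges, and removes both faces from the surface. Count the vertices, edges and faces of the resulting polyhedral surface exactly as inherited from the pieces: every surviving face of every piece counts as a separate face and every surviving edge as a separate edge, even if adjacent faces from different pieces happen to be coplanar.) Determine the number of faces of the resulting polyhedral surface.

56

A nonagonal pyramid: V=10, E=18, F=10.
Attach an octagonal antiprism (V=16, E=32, F=18) along a 3-gon: merge 3 vertices and 3 edges, delete both glued faces → V=23, E=47, F=26.
Attach a heptagonal pyramid (V=8, E=14, F=8) along a 3-gon: merge 3 vertices and 3 edges, delete both glued faces → V=28, E=58, F=32.
Attach a 13-gonal bipyramid (V=15, E=39, F=26) along a 3-gon: merge 3 vertices and 3 edges, delete both glued faces → V=40, E=94, F=56.
Check: V − E + F = 40 − 94 + 56 = 2.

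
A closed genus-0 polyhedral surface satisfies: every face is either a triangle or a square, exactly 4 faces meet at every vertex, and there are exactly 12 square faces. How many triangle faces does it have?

Let x be the number of triangles; then F = 12 + x.
Edge–face incidences: 2E = 4·12 + 3·x = 48 + 3x.
Every vertex has degree 4, so 4V = 2E.
Euler: V − E + F = 2 ⇒ (2E)/4 − E + (12 + x) = 2.
Multiply by 8: 2·(2E) − 4·(2E) + 8·(12 + x) = 16, i.e. 96 + 8x − 2·(48 + 3x) = 16.
Collecting terms: 2x = 16, so x = 8.
Then 2E = 48 + 3·8 = 72, so E = 36, V = 2E/4 = 18, F = 12 + 8 = 20.

8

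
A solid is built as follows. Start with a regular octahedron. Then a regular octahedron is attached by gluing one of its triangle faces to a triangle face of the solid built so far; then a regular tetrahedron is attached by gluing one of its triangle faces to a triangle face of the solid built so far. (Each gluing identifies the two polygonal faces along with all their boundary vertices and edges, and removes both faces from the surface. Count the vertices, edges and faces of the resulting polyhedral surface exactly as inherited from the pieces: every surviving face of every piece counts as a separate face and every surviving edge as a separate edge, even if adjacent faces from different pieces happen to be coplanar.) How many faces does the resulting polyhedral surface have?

A regular octahedron: V=6, E=12, F=8.
Attach a regular octahedron (V=6, E=12, F=8) along a 3-gon: merge 3 vertices and 3 edges, delete both glued faces → V=9, E=21, F=14.
Attach a regular tetrahedron (V=4, E=6, F=4) along a 3-gon: merge 3 vertices and 3 edges, delete both glued faces → V=10, E=24, F=16.
Check: V − E + F = 10 − 24 + 16 = 2.

16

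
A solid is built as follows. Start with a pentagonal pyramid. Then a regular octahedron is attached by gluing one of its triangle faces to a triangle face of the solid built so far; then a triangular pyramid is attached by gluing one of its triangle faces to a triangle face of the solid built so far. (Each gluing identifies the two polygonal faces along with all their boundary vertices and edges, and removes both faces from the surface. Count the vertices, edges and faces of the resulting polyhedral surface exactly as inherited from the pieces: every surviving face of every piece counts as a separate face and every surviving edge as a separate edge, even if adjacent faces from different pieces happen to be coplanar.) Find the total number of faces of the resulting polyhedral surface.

14

A pentagonal pyramid: V=6, E=10, F=6.
Attach a regular octahedron (V=6, E=12, F=8) along a 3-gon: merge 3 vertices and 3 edges, delete both glued faces → V=9, E=19, F=12.
Attach a triangular pyramid (V=4, E=6, F=4) along a 3-gon: merge 3 vertices and 3 edges, delete both glued faces → V=10, E=22, F=14.
Check: V − E + F = 10 − 22 + 14 = 2.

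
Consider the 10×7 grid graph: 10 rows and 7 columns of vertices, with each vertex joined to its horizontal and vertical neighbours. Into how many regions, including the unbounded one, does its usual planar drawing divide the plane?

The grid has V = 10·7 = 70 vertices and E = 10·6 + 7·9 = 123 edges.
F = 2 − V + E = 2 − 70 + 123 = 55.

55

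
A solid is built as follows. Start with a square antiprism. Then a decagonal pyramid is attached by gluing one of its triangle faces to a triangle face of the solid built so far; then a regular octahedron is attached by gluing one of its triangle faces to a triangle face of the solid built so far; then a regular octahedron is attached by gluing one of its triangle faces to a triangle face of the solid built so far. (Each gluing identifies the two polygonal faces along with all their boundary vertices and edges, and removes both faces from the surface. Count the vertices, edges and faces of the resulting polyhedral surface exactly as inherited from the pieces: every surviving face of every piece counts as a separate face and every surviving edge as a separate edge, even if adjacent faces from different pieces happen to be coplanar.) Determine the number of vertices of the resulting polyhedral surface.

22

A square antiprism: V=8, E=16, F=10.
Attach a decagonal pyramid (V=11, E=20, F=11) along a 3-gon: merge 3 vertices and 3 edges, delete both glued faces → V=16, E=33, F=19.
Attach a regular octahedron (V=6, E=12, F=8) along a 3-gon: merge 3 vertices and 3 edges, delete both glued faces → V=19, E=42, F=25.
Attach a regular octahedron (V=6, E=12, F=8) along a 3-gon: merge 3 vertices and 3 edges, delete both glued faces → V=22, E=51, F=31.
Check: V − E + F = 22 − 51 + 31 = 2.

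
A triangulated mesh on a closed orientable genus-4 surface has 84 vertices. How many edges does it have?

270

χ = 2 − 2·4 = -6, and every face is a triangle so 3F = 2E.
V − E + F = -6 with E = 3F/2 gives 84 − (3/2 − 1)·F = -6, so F = 180 and E = 270.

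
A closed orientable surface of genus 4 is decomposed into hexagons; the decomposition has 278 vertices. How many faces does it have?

142

χ = 2 − 2·4 = -6, and every face is a hexagon so 6F = 2E.
V − E + F = -6 with E = 6F/2 gives 278 − (6/2 − 1)·F = -6, so F = 142 and E = 426.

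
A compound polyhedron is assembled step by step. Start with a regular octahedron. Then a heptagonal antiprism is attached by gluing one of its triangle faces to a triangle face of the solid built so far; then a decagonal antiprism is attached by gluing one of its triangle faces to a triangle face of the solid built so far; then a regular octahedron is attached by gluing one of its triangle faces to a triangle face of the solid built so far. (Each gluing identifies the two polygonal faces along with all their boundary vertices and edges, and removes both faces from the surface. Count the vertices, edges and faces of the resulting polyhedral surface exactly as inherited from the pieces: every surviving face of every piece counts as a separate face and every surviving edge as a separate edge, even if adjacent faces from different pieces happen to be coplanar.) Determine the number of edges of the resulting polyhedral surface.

A regular octahedron: V=6, E=12, F=8.
Attach a heptagonal antiprism (V=14, E=28, F=16) along a 3-gon: merge 3 vertices and 3 edges, delete both glued faces → V=17, E=37, F=22.
Attach a decagonal antiprism (V=20, E=40, F=22) along a 3-gon: merge 3 vertices and 3 edges, delete both glued faces → V=34, E=74, F=42.
Attach a regular octahedron (V=6, E=12, F=8) along a 3-gon: merge 3 vertices and 3 edges, delete both glued faces → V=37, E=83, F=48.
Check: V − E + F = 37 − 83 + 48 = 2.

83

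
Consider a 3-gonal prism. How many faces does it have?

A prism on an n-gon has two n-gon bases and n rectangular sides: V = 2·3 = 6, E = 3·3 = 9, F = 3 + 2 = 5.

5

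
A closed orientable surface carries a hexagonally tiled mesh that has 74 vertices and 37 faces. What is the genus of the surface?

Every face is a hexagon, so 2E = 6·37 = 222, giving E = 111.
χ = V − E + F = 74 − 111 + 37 = 0.
For a closed orientable surface χ = 2 − 2g, so g = (2 − (0))/2 = 1.

1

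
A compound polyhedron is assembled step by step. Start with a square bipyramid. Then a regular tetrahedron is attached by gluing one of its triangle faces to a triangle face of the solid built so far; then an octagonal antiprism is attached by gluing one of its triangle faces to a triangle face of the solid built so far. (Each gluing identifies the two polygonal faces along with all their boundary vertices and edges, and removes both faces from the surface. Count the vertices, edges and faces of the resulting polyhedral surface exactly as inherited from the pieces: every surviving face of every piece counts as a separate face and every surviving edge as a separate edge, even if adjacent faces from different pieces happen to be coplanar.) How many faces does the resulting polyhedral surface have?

26

A square bipyramid: V=6, E=12, F=8.
Attach a regular tetrahedron (V=4, E=6, F=4) along a 3-gon: merge 3 vertices and 3 edges, delete both glued faces → V=7, E=15, F=10.
Attach an octagonal antiprism (V=16, E=32, F=18) along a 3-gon: merge 3 vertices and 3 edges, delete both glued faces → V=20, E=44, F=26.
Check: V − E + F = 20 − 44 + 26 = 2.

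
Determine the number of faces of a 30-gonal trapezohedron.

The n-trapezohedron (dual of the n-antiprism) has V = 2·30 + 2 = 62, E = 4·30 = 120, F = 2·30 = 60.

60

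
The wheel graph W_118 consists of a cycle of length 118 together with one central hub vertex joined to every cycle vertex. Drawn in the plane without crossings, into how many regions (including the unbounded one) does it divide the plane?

119

W_118 has V = 118 + 1 = 119 vertices and E = 2·118 = 236 edges.
By Euler's formula F = 2 − V + E = 2 − 119 + 236 = 119.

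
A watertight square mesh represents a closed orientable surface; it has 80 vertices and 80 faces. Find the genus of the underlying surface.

Every face is a square, so 2E = 4·80 = 320, giving E = 160.
χ = V − E + F = 80 − 160 + 80 = 0.
For a closed orientable surface χ = 2 − 2g, so g = (2 − (0))/2 = 1.

1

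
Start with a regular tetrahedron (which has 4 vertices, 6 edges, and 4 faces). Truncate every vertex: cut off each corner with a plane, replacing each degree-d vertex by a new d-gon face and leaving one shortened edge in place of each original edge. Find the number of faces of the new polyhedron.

8

Truncation replaces each original edge-end by a new vertex, so V′ = 2E = 12.
Each original edge survives, and each old vertex of degree d contributes d new edges; summing degrees gives Σd = 2E, so E′ = E + 2E = 3E = 18.
Each original face survives and each original vertex becomes one new face: F′ = F + V = 8.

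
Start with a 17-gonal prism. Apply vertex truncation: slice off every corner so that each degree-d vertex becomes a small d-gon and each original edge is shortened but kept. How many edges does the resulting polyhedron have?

153

The base solid has V = 34, E = 51, F = 19.
Truncation replaces each original edge-end by a new vertex, so V′ = 2E = 102.
Each original edge survives, and each old vertex of degree d contributes d new edges; summing degrees gives Σd = 2E, so E′ = E + 2E = 3E = 153.
Each original face survives and each original vertex becomes one new face: F′ = F + V = 53.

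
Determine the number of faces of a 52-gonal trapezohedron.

The n-trapezohedron (dual of the n-antiprism) has V = 2·52 + 2 = 106, E = 4·52 = 208, F = 2·52 = 104.

104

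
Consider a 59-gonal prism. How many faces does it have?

61

A prism on an n-gon has two n-gon bases and n rectangular sides: V = 2·59 = 118, E = 3·59 = 177, F = 59 + 2 = 61.
Check: V − E + F = 118 − 177 + 61 = 2.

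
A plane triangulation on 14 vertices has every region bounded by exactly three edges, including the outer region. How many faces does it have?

In a plane triangulation 3F = 2E and V − E + F = 2, so F = 2V − 4 = 2·14 − 4 = 24.

24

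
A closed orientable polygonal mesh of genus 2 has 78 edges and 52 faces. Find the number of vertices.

24

For a closed orientable surface of genus 2, χ = 2 − 2·2 = -2.
V = -2 + E − F = -2 + 78 − 52 = 24.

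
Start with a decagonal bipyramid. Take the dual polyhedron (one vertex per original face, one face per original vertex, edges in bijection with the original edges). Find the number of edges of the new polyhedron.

30

The base solid has V = 12, E = 30, F = 20.
The dual swaps V and F and preserves E: V′ = F = 20, E′ = E = 30, F′ = V = 12.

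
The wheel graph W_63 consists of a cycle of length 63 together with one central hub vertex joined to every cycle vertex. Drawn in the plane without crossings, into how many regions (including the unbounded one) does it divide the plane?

W_63 has V = 63 + 1 = 64 vertices and E = 2·63 = 126 edges.
By Euler's formula F = 2 − V + E = 2 − 64 + 126 = 64.

64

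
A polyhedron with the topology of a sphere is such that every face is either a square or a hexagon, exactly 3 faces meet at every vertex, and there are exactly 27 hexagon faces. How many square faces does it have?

Let x be the number of squares; then F = 27 + x.
Edge–face incidences: 2E = 6·27 + 4·x = 162 + 4x.
Every vertex has degree 3, so 3V = 2E.
Euler: V − E + F = 2 ⇒ (2E)/3 − E + (27 + x) = 2.
Multiply by 6: 2·(2E) − 3·(2E) + 6·(27 + x) = 12, i.e. 162 + 6x − (162 + 4x) = 12.
Collecting terms: 2x = 12, so x = 6.
Then 2E = 162 + 4·6 = 186, so E = 93, V = 2E/3 = 62, F = 27 + 6 = 33.

6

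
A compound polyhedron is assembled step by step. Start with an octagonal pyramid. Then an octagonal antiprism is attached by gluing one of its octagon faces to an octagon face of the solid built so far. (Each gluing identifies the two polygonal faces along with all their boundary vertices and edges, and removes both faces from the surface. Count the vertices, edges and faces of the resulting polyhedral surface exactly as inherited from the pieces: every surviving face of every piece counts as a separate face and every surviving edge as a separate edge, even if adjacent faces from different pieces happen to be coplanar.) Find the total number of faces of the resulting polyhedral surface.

An octagonal pyramid: V=9, E=16, F=9.
Attach an octagonal antiprism (V=16, E=32, F=18) along an 8-gon: merge 8 vertices and 8 edges, delete both glued faces → V=17, E=40, F=25.
Check: V − E + F = 17 − 40 + 25 = 2.

25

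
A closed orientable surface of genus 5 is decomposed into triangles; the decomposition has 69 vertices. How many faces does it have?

χ = 2 − 2·5 = -8, and every face is a triangle so 3F = 2E.
V − E + F = -8 with E = 3F/2 gives 69 − (3/2 − 1)·F = -8, so F = 154 and E = 231.

154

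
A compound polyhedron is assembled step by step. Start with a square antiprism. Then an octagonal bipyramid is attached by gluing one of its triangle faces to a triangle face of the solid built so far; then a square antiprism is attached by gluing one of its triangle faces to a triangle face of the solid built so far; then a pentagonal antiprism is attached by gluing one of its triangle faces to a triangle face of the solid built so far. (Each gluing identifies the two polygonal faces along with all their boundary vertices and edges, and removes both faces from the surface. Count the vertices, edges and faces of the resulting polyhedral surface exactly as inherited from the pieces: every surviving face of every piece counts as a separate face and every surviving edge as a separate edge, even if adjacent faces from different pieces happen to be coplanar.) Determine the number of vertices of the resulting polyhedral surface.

27

A square antiprism: V=8, E=16, F=10.
Attach an octagonal bipyramid (V=10, E=24, F=16) along a 3-gon: merge 3 vertices and 3 edges, delete both glued faces → V=15, E=37, F=24.
Attach a square antiprism (V=8, E=16, F=10) along a 3-gon: merge 3 vertices and 3 edges, delete both glued faces → V=20, E=50, F=32.
Attach a pentagonal antiprism (V=10, E=20, F=12) along a 3-gon: merge 3 vertices and 3 edges, delete both glued faces → V=27, E=67, F=42.
Check: V − E + F = 27 − 67 + 42 = 2.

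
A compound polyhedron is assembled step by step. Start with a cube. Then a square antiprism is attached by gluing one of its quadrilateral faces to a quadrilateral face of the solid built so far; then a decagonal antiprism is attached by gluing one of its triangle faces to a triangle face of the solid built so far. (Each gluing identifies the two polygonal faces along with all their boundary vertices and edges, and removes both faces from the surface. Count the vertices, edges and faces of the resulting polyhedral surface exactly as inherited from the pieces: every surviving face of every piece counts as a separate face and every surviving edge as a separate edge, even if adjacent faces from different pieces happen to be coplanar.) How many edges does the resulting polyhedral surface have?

61

A cube: V=8, E=12, F=6.
Attach a square antiprism (V=8, E=16, F=10) along a 4-gon: merge 4 vertices and 4 edges, delete both glued faces → V=12, E=24, F=14.
Attach a decagonal antiprism (V=20, E=40, F=22) along a 3-gon: merge 3 vertices and 3 edges, delete both glued faces → V=29, E=61, F=34.
Check: V − E + F = 29 − 61 + 34 = 2.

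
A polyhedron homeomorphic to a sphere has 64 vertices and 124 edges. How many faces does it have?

62

Here V − E + F = 2.
F = 2 − V + E = 2 − 64 + 124 = 62.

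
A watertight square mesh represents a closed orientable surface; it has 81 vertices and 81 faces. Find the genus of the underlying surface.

1

Every face is a square, so 2E = 4·81 = 324, giving E = 162.
χ = V − E + F = 81 − 162 + 81 = 0.
For a closed orientable surface χ = 2 − 2g, so g = (2 − (0))/2 = 1.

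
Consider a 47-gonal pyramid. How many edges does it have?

A pyramid on an n-gon base has one n-gon and n triangles: V = 47 + 1 = 48, E = 2·47 = 94, F = 47 + 1 = 48.

94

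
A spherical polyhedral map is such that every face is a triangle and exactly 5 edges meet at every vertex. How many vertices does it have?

12

Each face has 3 edges and each edge borders two faces, so 2E = 3F.
Each vertex has degree 5, so 5V = 2E and hence V = 3F/5.
Euler: V − E + F = 2 ⇒ (3F/5) − (3F/2) + F = 2.
Multiply by 10: (6 − 15 + 10)F = 20, i.e. 1F = 20.
So F = 20, E = 3·20/2 = 30, V = 3·20/5 = 12.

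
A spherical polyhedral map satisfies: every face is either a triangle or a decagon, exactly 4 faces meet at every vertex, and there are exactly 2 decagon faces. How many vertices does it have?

Let x be the number of triangles; then F = 2 + x.
Edge–face incidences: 2E = 10·2 + 3·x = 20 + 3x.
Every vertex has degree 4, so 4V = 2E.
Euler: V − E + F = 2 ⇒ (2E)/4 − E + (2 + x) = 2.
Multiply by 8: 2·(2E) − 4·(2E) + 8·(2 + x) = 16, i.e. 16 + 8x − 2·(20 + 3x) = 16.
Collecting terms: 2x − 24 = 16, so 2x = 40, so x = 20.
Then 2E = 20 + 3·20 = 80, so E = 40, V = 2E/4 = 20, F = 2 + 20 = 22.

20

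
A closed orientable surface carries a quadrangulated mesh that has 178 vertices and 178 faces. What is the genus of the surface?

1

Every face is a square, so 2E = 4·178 = 712, giving E = 356.
χ = V − E + F = 178 − 356 + 178 = 0.
For a closed orientable surface χ = 2 − 2g, so g = (2 − (0))/2 = 1.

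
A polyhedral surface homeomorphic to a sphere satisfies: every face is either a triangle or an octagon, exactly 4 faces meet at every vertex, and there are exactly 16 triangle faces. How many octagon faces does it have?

2

Let x be the number of octagons; then F = 16 + x.
Edge–face incidences: 2E = 3·16 + 8·x = 48 + 8x.
Every vertex has degree 4, so 4V = 2E.
Euler: V − E + F = 2 ⇒ (2E)/4 − E + (16 + x) = 2.
Multiply by 8: 2·(2E) − 4·(2E) + 8·(16 + x) = 16, i.e. 128 + 8x − 2·(48 + 8x) = 16.
Collecting terms: −8x + 32 = 16, so −8x = −16, so x = 2.
Then 2E = 48 + 8·2 = 64, so E = 32, V = 2E/4 = 16, F = 16 + 2 = 18.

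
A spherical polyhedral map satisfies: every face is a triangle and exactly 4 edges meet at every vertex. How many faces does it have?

8

Each face has 3 edges and each edge borders two faces, so 2E = 3F.
Each vertex has degree 4, so 4V = 2E and hence V = 3F/4.
Euler: V − E + F = 2 ⇒ (3F/4) − (3F/2) + F = 2.
Multiply by 8: (6 − 12 + 8)F = 16, i.e. 2F = 16.
So F = 8, E = 3·8/2 = 12, V = 3·8/4 = 6.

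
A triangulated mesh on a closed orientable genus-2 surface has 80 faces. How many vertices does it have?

38

χ = 2 − 2·2 = -2, and every face is a triangle so 3F = 2E.
E = 3·80/2 = 120. Then V = -2 + E − F = -2 + 120 − 80 = 38.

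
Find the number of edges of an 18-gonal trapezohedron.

72

The n-trapezohedron (dual of the n-antiprism) has V = 2·18 + 2 = 38, E = 4·18 = 72, F = 2·18 = 36.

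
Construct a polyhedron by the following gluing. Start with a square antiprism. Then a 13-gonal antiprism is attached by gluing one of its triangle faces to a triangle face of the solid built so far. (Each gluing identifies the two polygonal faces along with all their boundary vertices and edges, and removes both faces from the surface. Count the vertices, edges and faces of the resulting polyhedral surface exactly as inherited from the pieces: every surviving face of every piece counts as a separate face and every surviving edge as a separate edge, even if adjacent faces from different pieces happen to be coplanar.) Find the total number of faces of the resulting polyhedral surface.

A square antiprism: V=8, E=16, F=10.
Attach a 13-gonal antiprism (V=26, E=52, F=28) along a 3-gon: merge 3 vertices and 3 edges, delete both glued faces → V=31, E=65, F=36.
Check: V − E + F = 31 − 65 + 36 = 2.

36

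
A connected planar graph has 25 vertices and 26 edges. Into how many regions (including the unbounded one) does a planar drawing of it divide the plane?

3

Euler's formula for a connected plane graph: V − E + F = 2, so F = 2 − 25 + 26 = 3.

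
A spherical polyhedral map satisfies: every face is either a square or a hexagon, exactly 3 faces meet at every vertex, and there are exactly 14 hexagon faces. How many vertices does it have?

Let x be the number of squares; then F = 14 + x.
Edge–face incidences: 2E = 6·14 + 4·x = 84 + 4x.
Every vertex has degree 3, so 3V = 2E.
Euler: V − E + F = 2 ⇒ (2E)/3 − E + (14 + x) = 2.
Multiply by 6: 2·(2E) − 3·(2E) + 6·(14 + x) = 12, i.e. 84 + 6x − (84 + 4x) = 12.
Collecting terms: 2x = 12, so x = 6.
Then 2E = 84 + 4·6 = 108, so E = 54, V = 2E/3 = 36, F = 14 + 6 = 20.

36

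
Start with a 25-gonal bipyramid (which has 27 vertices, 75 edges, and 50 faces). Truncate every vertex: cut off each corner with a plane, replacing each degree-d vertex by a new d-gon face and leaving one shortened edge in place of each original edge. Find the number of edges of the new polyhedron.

225

Truncation replaces each original edge-end by a new vertex, so V′ = 2E = 150.
Each original edge survives, and each old vertex of degree d contributes d new edges; summing degrees gives Σd = 2E, so E′ = E + 2E = 3E = 225.
Each original face survives and each original vertex becomes one new face: F′ = F + V = 77.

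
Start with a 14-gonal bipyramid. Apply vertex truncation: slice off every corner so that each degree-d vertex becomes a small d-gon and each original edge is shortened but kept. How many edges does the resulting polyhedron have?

The base solid has V = 16, E = 42, F = 28.
Truncation replaces each original edge-end by a new vertex, so V′ = 2E = 84.
Each original edge survives, and each old vertex of degree d contributes d new edges; summing degrees gives Σd = 2E, so E′ = E + 2E = 3E = 126.
Each original face survives and each original vertex becomes one new face: F′ = F + V = 44.

126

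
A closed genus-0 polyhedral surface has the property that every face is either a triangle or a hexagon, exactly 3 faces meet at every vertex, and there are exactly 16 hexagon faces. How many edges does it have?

54

Let x be the number of triangles; then F = 16 + x.
Edge–face incidences: 2E = 6·16 + 3·x = 96 + 3x.
Every vertex has degree 3, so 3V = 2E.
Euler: V − E + F = 2 ⇒ (2E)/3 − E + (16 + x) = 2.
Multiply by 6: 2·(2E) − 3·(2E) + 6·(16 + x) = 12, i.e. 96 + 6x − (96 + 3x) = 12.
Collecting terms: 3x = 12, so x = 4.
Then 2E = 96 + 3·4 = 108, so E = 54, V = 2E/3 = 36, F = 16 + 4 = 20.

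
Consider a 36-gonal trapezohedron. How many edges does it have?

The n-trapezohedron (dual of the n-antiprism) has V = 2·36 + 2 = 74, E = 4·36 = 144, F = 2·36 = 72.

144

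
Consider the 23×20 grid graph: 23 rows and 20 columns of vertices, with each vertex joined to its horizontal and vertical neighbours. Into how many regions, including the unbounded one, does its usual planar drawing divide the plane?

419

The grid has V = 23·20 = 460 vertices and E = 23·19 + 20·22 = 877 edges.
F = 2 − V + E = 2 − 460 + 877 = 419.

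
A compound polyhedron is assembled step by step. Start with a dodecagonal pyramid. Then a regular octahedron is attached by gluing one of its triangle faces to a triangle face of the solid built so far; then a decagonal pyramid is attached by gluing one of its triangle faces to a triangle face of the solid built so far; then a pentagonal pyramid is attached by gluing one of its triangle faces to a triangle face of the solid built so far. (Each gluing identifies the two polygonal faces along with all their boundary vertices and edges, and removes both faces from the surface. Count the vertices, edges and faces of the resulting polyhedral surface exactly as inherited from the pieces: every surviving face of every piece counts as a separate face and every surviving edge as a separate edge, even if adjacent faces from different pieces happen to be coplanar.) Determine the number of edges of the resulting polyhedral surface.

57

A dodecagonal pyramid: V=13, E=24, F=13.
Attach a regular octahedron (V=6, E=12, F=8) along a 3-gon: merge 3 vertices and 3 edges, delete both glued faces → V=16, E=33, F=19.
Attach a decagonal pyramid (V=11, E=20, F=11) along a 3-gon: merge 3 vertices and 3 edges, delete both glued faces → V=24, E=50, F=28.
Attach a pentagonal pyramid (V=6, E=10, F=6) along a 3-gon: merge 3 vertices and 3 edges, delete both glued faces → V=27, E=57, F=32.
Check: V − E + F = 27 − 57 + 32 = 2.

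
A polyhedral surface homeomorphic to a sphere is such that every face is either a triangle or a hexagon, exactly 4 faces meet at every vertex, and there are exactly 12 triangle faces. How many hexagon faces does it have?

Let x be the number of hexagons; then F = 12 + x.
Edge–face incidences: 2E = 3·12 + 6·x = 36 + 6x.
Every vertex has degree 4, so 4V = 2E.
Euler: V − E + F = 2 ⇒ (2E)/4 − E + (12 + x) = 2.
Multiply by 8: 2·(2E) − 4·(2E) + 8·(12 + x) = 16, i.e. 96 + 8x − 2·(36 + 6x) = 16.
Collecting terms: −4x + 24 = 16, so −4x = −8, so x = 2.
Then 2E = 36 + 6·2 = 48, so E = 24, V = 2E/4 = 12, F = 12 + 2 = 14.

2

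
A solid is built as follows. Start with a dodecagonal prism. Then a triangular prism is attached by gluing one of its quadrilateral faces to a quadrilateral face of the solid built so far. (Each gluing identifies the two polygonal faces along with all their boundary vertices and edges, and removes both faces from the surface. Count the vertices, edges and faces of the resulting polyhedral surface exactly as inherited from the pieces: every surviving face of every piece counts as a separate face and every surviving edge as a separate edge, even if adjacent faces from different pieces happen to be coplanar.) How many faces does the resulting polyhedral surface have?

A dodecagonal prism: V=24, E=36, F=14.
Attach a triangular prism (V=6, E=9, F=5) along a 4-gon: merge 4 vertices and 4 edges, delete both glued faces → V=26, E=41, F=17.
Check: V − E + F = 26 − 41 + 17 = 2.

17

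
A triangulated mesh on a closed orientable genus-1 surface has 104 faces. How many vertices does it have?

52

χ = 2 − 2·1 = 0, and every face is a triangle so 3F = 2E.
E = 3·104/2 = 156. Then V = 0 + E − F = 0 + 156 − 104 = 52.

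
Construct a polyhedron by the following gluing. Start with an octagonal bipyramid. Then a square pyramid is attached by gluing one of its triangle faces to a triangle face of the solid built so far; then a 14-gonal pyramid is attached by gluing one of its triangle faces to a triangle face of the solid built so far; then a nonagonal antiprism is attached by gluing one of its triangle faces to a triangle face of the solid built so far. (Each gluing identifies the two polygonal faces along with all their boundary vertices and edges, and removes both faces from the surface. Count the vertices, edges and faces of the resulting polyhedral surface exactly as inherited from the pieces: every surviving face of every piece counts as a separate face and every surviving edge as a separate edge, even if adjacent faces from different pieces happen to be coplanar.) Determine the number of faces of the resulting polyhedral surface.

An octagonal bipyramid: V=10, E=24, F=16.
Attach a square pyramid (V=5, E=8, F=5) along a 3-gon: merge 3 vertices and 3 edges, delete both glued faces → V=12, E=29, F=19.
Attach a 14-gonal pyramid (V=15, E=28, F=15) along a 3-gon: merge 3 vertices and 3 edges, delete both glued faces → V=24, E=54, F=32.
Attach a nonagonal antiprism (V=18, E=36, F=20) along a 3-gon: merge 3 vertices and 3 edges, delete both glued faces → V=39, E=87, F=50.
Check: V − E + F = 39 − 87 + 50 = 2.

50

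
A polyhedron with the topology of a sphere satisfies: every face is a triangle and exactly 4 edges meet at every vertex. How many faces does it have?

Each face has 3 edges and each edge borders two faces, so 2E = 3F.
Each vertex has degree 4, so 4V = 2E and hence V = 3F/4.
Euler: V − E + F = 2 ⇒ (3F/4) − (3F/2) + F = 2.
Multiply by 8: (6 − 12 + 8)F = 16, i.e. 2F = 16.
So F = 8, E = 3·8/2 = 12, V = 3·8/4 = 6.

8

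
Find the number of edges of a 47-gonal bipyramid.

A bipyramid over an n-gon has 2n triangular faces and n + 2 vertices: V = 47 + 2 = 49, E = 3·47 = 141, F = 2·47 = 94.

141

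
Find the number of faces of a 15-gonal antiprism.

An antiprism on an n-gon has two n-gon caps and 2n triangles: V = 2·15 = 30, E = 4·15 = 60, F = 2·15 + 2 = 32.

32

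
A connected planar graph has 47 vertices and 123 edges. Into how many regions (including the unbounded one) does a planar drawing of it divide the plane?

78

Euler's formula for a connected plane graph: V − E + F = 2, so F = 2 − 47 + 123 = 78.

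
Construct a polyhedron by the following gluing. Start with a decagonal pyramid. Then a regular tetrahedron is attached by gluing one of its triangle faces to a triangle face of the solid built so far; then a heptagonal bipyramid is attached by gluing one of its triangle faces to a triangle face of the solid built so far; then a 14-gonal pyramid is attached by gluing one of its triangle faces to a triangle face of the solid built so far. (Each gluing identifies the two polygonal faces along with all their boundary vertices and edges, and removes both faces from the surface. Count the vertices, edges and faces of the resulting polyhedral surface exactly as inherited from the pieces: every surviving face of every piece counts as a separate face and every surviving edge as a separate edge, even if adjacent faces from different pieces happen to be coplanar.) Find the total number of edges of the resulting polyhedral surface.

66

A decagonal pyramid: V=11, E=20, F=11.
Attach a regular tetrahedron (V=4, E=6, F=4) along a 3-gon: merge 3 vertices and 3 edges, delete both glued faces → V=12, E=23, F=13.
Attach a heptagonal bipyramid (V=9, E=21, F=14) along a 3-gon: merge 3 vertices and 3 edges, delete both glued faces → V=18, E=41, F=25.
Attach a 14-gonal pyramid (V=15, E=28, F=15) along a 3-gon: merge 3 vertices and 3 edges, delete both glued faces → V=30, E=66, F=38.
Check: V − E + F = 30 − 66 + 38 = 2.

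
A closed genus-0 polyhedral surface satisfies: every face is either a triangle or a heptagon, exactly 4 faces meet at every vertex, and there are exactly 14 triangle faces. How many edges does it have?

28

Let x be the number of heptagons; then F = 14 + x.
Edge–face incidences: 2E = 3·14 + 7·x = 42 + 7x.
Every vertex has degree 4, so 4V = 2E.
Euler: V − E + F = 2 ⇒ (2E)/4 − E + (14 + x) = 2.
Multiply by 8: 2·(2E) − 4·(2E) + 8·(14 + x) = 16, i.e. 112 + 8x − 2·(42 + 7x) = 16.
Collecting terms: −6x + 28 = 16, so −6x = −12, so x = 2.
Then 2E = 42 + 7·2 = 56, so E = 28, V = 2E/4 = 14, F = 14 + 2 = 16.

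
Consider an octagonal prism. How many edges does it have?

24

A prism on an n-gon has two n-gon bases and n rectangular sides: V = 2·8 = 16, E = 3·8 = 24, F = 8 + 2 = 10.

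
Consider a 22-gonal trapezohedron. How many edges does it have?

The n-trapezohedron (dual of the n-antiprism) has V = 2·22 + 2 = 46, E = 4·22 = 88, F = 2·22 = 44.
Check: V − E + F = 46 − 88 + 44 = 2.

88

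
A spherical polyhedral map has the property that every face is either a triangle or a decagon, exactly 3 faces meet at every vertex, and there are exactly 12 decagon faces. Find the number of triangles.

20

Let x be the number of triangles; then F = 12 + x.
Edge–face incidences: 2E = 10·12 + 3·x = 120 + 3x.
Every vertex has degree 3, so 3V = 2E.
Euler: V − E + F = 2 ⇒ (2E)/3 − E + (12 + x) = 2.
Multiply by 6: 2·(2E) − 3·(2E) + 6·(12 + x) = 12, i.e. 72 + 6x − (120 + 3x) = 12.
Collecting terms: 3x − 48 = 12, so 3x = 60, so x = 20.
Then 2E = 120 + 3·20 = 180, so E = 90, V = 2E/3 = 60, F = 12 + 20 = 32.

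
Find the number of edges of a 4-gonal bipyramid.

12

A bipyramid over an n-gon has 2n triangular faces and n + 2 vertices: V = 4 + 2 = 6, E = 3·4 = 12, F = 2·4 = 8.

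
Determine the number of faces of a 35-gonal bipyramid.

70

A bipyramid over an n-gon has 2n triangular faces and n + 2 vertices: V = 35 + 2 = 37, E = 3·35 = 105, F = 2·35 = 70.
Check: V − E + F = 37 − 105 + 70 = 2.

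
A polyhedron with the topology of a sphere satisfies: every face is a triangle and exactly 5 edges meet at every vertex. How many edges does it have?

Each face has 3 edges and each edge borders two faces, so 2E = 3F.
Each vertex has degree 5, so 5V = 2E and hence V = 3F/5.
Euler: V − E + F = 2 ⇒ (3F/5) − (3F/2) + F = 2.
Multiply by 10: (6 − 15 + 10)F = 20, i.e. 1F = 20.
So F = 20, E = 3·20/2 = 30, V = 3·20/5 = 12.

30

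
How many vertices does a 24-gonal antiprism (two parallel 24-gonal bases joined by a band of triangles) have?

48

An antiprism on an n-gon has two n-gon caps and 2n triangles: V = 2·24 = 48, E = 4·24 = 96, F = 2·24 + 2 = 50.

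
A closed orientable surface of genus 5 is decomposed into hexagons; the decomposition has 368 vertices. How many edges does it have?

χ = 2 − 2·5 = -8, and every face is a hexagon so 6F = 2E.
V − E + F = -8 with E = 6F/2 gives 368 − (6/2 − 1)·F = -8, so F = 188 and E = 564.

564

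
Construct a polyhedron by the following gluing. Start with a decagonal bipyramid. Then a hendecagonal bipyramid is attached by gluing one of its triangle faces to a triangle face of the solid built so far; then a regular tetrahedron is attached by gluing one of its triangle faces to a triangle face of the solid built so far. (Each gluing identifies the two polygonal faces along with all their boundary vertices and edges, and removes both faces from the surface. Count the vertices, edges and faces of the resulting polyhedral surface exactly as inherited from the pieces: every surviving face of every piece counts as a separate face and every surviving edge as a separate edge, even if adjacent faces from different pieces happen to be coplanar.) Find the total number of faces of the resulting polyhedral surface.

42

A decagonal bipyramid: V=12, E=30, F=20.
Attach a hendecagonal bipyramid (V=13, E=33, F=22) along a 3-gon: merge 3 vertices and 3 edges, delete both glued faces → V=22, E=60, F=40.
Attach a regular tetrahedron (V=4, E=6, F=4) along a 3-gon: merge 3 vertices and 3 edges, delete both glued faces → V=23, E=63, F=42.
Check: V − E + F = 23 − 63 + 42 = 2.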